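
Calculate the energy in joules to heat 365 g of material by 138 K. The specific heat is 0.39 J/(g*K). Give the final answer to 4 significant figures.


Q = m * cp * dT
Q = 365 * 0.39 * 138
Q = 19640 J


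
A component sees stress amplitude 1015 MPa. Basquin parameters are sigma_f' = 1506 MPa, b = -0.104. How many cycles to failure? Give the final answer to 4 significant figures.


sigma_a = sigma_f' * (2*Nf)^b
2*Nf = (sigma_a / sigma_f')^(1/b)
2*Nf = (1015 / 1506)^(1/-0.104)
2*Nf = 44.4306
Nf = 22.22 cycles


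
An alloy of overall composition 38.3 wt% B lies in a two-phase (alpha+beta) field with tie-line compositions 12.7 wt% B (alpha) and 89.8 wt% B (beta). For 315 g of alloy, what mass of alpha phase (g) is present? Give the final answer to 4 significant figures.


f_alpha = (C_beta - C0) / (C_beta - C_alpha)
f_alpha = (89.8 - 38.3) / (89.8 - 12.7) = 0.667964
m_alpha = f_alpha * m_total = 0.667964 * 315 = 210.4 g


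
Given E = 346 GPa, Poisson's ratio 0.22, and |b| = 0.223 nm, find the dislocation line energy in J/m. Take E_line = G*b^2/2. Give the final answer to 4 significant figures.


Step 1: G = E / (2*(1+nu))
G = 346 / (2*(1+0.22)) = 141.803 GPa = 1.41803e+11 Pa
Step 2: E_line = G*b^2/2
b = 0.223 nm = 2.23e-10 m
E_line = 0.5 * 1.41803e+11 * (2.23e-10)^2 = 3.526e-09 J/m


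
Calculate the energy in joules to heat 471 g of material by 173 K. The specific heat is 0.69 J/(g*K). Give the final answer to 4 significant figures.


Q = m * cp * dT
Q = 471 * 0.69 * 173
Q = 56220 J


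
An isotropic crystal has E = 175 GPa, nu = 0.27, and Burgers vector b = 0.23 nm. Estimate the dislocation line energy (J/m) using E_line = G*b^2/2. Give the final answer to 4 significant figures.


Step 1: G = E / (2*(1+nu))
G = 175 / (2*(1+0.27)) = 68.8976 GPa = 6.88976e+10 Pa
Step 2: E_line = G*b^2/2
b = 0.23 nm = 2.3e-10 m
E_line = 0.5 * 6.88976e+10 * (2.3e-10)^2 = 1.822e-09 J/m


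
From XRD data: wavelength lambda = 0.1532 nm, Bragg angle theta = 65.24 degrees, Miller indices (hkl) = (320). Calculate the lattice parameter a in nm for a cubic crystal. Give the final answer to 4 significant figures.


d = lambda / (2*sin(theta))
d = 0.1532 / (2*sin(65.24 deg))
d = 0.0843547 nm
a = d * sqrt(h^2+k^2+l^2) = 0.0843547 * sqrt(13)
a = 0.3041 nm


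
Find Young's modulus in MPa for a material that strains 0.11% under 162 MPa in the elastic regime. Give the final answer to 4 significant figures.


E = sigma / epsilon
epsilon = 0.11% = 1.1e-03
E = 162 / 1.1e-03
E = 147300 MPa


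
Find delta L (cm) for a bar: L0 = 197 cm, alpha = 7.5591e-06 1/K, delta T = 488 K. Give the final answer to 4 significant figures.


dL = L0 * alpha * dT
dL = 197 * 7.5591e-06 * 488
dL = 0.7267 cm


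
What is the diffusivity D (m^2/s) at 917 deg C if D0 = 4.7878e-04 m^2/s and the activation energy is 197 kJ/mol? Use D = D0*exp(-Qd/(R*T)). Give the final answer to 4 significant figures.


D = D0 * exp(-Qd / (R*T))
T = 1190.15 K
D = 4.7878e-04 * exp(-197e3 / (8.314 * 1190.15))
D = 1.081e-12 m^2/s


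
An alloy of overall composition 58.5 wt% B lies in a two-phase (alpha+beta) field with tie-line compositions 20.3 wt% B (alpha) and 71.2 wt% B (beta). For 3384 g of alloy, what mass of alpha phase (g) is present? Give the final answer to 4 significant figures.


f_alpha = (C_beta - C0) / (C_beta - C_alpha)
f_alpha = (71.2 - 58.5) / (71.2 - 20.3) = 0.249509
m_alpha = f_alpha * m_total = 0.249509 * 3384 = 844.3 g


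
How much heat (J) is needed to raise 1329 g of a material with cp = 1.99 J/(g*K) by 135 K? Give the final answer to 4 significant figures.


Q = m * cp * dT
Q = 1329 * 1.99 * 135
Q = 357000 J


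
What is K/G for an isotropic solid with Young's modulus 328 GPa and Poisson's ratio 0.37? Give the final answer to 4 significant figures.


G = E / (2*(1+nu))
G = 328 / (2*(1+0.37)) = 119.708 GPa
K = E / (3*(1-2*nu))
K = 328 / (3*(1-2*0.37)) = 420.513 GPa
K/G = 420.513 / 119.708 = 3.513


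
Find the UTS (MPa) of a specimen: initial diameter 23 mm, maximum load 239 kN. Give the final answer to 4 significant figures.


A0 = pi*(d/2)^2 = pi*(23/2)^2 = 415.476 mm^2
UTS = F_max / A0 = 239*1000 / 415.476
UTS = 575.2 MPa


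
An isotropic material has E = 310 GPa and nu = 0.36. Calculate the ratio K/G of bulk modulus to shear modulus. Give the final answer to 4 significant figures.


G = E / (2*(1+nu))
G = 310 / (2*(1+0.36)) = 113.971 GPa
K = E / (3*(1-2*nu))
K = 310 / (3*(1-2*0.36)) = 369.048 GPa
K/G = 369.048 / 113.971 = 3.238


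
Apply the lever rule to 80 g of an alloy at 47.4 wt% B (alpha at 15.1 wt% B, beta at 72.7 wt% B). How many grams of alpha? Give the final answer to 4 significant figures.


f_alpha = (C_beta - C0) / (C_beta - C_alpha)
f_alpha = (72.7 - 47.4) / (72.7 - 15.1) = 0.439236
m_alpha = f_alpha * m_total = 0.439236 * 80 = 35.14 g


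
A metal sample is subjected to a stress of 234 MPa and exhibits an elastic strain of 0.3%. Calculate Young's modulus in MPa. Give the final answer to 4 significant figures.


E = sigma / epsilon
epsilon = 0.3% = 3e-03
E = 234 / 3e-03
E = 78000 MPa


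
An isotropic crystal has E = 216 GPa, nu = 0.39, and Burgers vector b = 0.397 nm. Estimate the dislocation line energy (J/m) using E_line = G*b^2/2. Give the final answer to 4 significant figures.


Step 1: G = E / (2*(1+nu))
G = 216 / (2*(1+0.39)) = 77.6978 GPa = 7.76978e+10 Pa
Step 2: E_line = G*b^2/2
b = 0.397 nm = 3.97e-10 m
E_line = 0.5 * 7.76978e+10 * (3.97e-10)^2 = 6.123e-09 J/m


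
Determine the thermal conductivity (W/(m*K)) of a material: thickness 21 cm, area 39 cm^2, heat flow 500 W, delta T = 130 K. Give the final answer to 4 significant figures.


k = Q*L / (A*dT)
L = 0.21 m, A = 3.9e-03 m^2
k = 500 * 0.21 / (3.9e-03 * 130)
k = 207.1 W/(m*K)


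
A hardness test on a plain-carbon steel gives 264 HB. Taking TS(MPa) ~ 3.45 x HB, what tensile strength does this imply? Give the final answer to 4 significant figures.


TS (MPa) = 3.45 * HB
TS = 3.45 * 264
TS = 910.8 MPa


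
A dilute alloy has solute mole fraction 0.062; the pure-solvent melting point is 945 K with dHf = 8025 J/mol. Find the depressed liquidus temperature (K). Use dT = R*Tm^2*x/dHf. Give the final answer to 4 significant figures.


dT = R*Tm^2*x / dHf
dT = 8.314 * 945^2 * 0.062 / 8025
dT = 57.3615 K
T_new = 945 - 57.3615 = 887.6 K


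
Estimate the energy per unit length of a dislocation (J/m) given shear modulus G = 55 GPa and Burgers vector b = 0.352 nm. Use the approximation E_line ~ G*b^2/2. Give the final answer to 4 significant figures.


E = G*b^2/2
b = 0.352 nm = 3.52e-10 m
G = 55 GPa = 5.5e+10 Pa
E = 0.5 * 5.5e+10 * (3.52e-10)^2
E = 3.407e-09 J/m


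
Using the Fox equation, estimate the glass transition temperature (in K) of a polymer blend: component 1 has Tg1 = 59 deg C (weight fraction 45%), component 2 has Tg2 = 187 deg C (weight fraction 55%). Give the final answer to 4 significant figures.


1/Tg = w1/Tg1 + w2/Tg2 (in Kelvin)
Tg1 = 332.15 K, Tg2 = 460.15 K
1/Tg = 0.45/332.15 + 0.55/460.15
Tg = 392.1 K


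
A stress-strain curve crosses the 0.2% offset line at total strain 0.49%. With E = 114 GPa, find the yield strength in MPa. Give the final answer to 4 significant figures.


Offset strain = 0.002
Elastic strain at yield = total_strain - offset = 4.9e-03 - 0.002 = 2.9e-03
sigma_y = E * elastic_strain = 114000 * 2.9e-03
sigma_y = 330.6 MPa


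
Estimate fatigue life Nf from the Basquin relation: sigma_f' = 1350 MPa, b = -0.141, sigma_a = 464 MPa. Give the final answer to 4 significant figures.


sigma_a = sigma_f' * (2*Nf)^b
2*Nf = (sigma_a / sigma_f')^(1/b)
2*Nf = (464 / 1350)^(1/-0.141)
2*Nf = 1947.48
Nf = 973.7 cycles


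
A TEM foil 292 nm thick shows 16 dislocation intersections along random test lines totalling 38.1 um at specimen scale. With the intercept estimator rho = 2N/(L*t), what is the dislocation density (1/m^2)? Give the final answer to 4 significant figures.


rho = 2N / (L * t)
L = 38.1 um = 3.81e-05 m, t = 292 nm = 2.92e-07 m
rho = 2 * 16 / (3.81e-05 * 2.92e-07)
rho = 2.876e+12 1/m^2


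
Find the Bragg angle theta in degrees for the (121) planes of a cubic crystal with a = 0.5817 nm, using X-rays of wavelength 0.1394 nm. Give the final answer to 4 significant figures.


d = a / sqrt(h^2+k^2+l^2)
d = 0.5817 / sqrt(6) = 0.237478 nm
lambda = 2*d*sin(theta)  =>  sin(theta) = lambda / (2*d)
sin(theta) = 0.1394 / (2 * 0.237478) = 0.293501
theta = 17.07 deg


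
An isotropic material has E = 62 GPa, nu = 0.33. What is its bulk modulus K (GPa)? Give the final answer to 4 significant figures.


K = E / (3*(1-2*nu))
K = 62 / (3*(1-2*0.33))
K = 60.78 GPa


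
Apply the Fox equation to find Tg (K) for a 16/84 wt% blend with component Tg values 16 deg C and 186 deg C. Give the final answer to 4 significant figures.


1/Tg = w1/Tg1 + w2/Tg2 (in Kelvin)
Tg1 = 289.15 K, Tg2 = 459.15 K
1/Tg = 0.16/289.15 + 0.84/459.15
Tg = 419.7 K


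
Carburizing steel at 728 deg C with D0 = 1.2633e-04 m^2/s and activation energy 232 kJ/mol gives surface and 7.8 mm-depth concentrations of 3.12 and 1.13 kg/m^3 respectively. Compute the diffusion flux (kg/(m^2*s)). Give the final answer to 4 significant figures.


Step 1: D = D0 * exp(-Qd/(R*T))
T = 728 + 273.15 = 1001.15 K
D = 1.2633e-04 * exp(-232e3 / (8.314 * 1001.15)) = 9.92094e-17 m^2/s
Step 2: J = D * (C1 - C2) / dx
J = 9.92094e-17 * (3.12 - 1.13) / 7.8e-03
J = 2.531e-14 kg/(m^2*s)


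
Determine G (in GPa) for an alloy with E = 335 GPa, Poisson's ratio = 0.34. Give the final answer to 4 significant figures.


G = E / (2*(1+nu))
G = 335 / (2*(1+0.34))
G = 125 GPa


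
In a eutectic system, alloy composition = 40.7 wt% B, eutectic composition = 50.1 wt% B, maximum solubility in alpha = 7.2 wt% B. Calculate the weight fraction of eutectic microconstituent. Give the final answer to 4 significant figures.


f_primary = (C_e - C0) / (C_e - C_alpha_max)
f_primary = (50.1 - 40.7) / (50.1 - 7.2)
f_primary = 0.219114
f_eutectic = 1 - 0.219114 = 0.7809


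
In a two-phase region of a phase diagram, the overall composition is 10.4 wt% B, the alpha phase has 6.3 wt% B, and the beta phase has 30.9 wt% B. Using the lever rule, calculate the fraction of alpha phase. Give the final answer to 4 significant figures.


f_alpha = (C_beta - C0) / (C_beta - C_alpha)
f_alpha = (30.9 - 10.4) / (30.9 - 6.3)
f_alpha = 0.8333


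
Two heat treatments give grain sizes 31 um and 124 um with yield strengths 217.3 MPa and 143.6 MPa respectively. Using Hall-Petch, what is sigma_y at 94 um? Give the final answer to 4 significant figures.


sigma_y = sigma0 + k / sqrt(d)
1/sqrt(d1) = 1/sqrt(3.1e-05) = 179.605;  1/sqrt(d2) = 89.8027
k = (sigma1 - sigma2) / (1/sqrt(d1) - 1/sqrt(d2)) = (217.3 - 143.6) / (179.605 - 89.8027) = 0.820688 MPa*m^0.5
sigma0 = sigma1 - k/sqrt(d1) = 217.3 - 0.820688*179.605 = 69.9 MPa
sigma_y(d3) = 69.9 + 0.820688 / sqrt(9.4e-05) = 154.5 MPa


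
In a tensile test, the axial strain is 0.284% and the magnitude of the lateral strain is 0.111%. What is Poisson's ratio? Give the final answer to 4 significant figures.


nu = -epsilon_lat / epsilon_axial
Lateral strain is contraction (negative), so using magnitudes:
nu = 0.111 / 0.284
nu = 0.3908


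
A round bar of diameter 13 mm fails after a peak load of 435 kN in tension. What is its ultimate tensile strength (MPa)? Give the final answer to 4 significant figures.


A0 = pi*(d/2)^2 = pi*(13/2)^2 = 132.732 mm^2
UTS = F_max / A0 = 435*1000 / 132.732
UTS = 3277 MPa


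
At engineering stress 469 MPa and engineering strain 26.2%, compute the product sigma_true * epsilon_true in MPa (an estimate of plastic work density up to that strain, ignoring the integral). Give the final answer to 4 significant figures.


sigma_true = sigma_eng * (1 + epsilon_eng)
sigma_true = 469 * (1 + 0.262) = 591.878 MPa
epsilon_true = ln(1 + epsilon_eng)
epsilon_true = ln(1 + 0.262) = 0.232698
sigma_true * epsilon_true = 591.878 * 0.232698 = 137.7 MPa


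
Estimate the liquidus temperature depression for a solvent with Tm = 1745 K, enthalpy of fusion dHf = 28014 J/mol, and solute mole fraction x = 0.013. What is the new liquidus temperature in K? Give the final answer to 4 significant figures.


dT = R*Tm^2*x / dHf
dT = 8.314 * 1745^2 * 0.013 / 28014
dT = 11.7481 K
T_new = 1745 - 11.7481 = 1733 K


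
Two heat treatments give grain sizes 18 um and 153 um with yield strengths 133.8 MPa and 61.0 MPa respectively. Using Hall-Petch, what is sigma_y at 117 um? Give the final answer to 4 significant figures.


sigma_y = sigma0 + k / sqrt(d)
1/sqrt(d1) = 1/sqrt(1.8e-05) = 235.702;  1/sqrt(d2) = 80.8452
k = (sigma1 - sigma2) / (1/sqrt(d1) - 1/sqrt(d2)) = (133.8 - 61.0) / (235.702 - 80.8452) = 0.470111 MPa*m^0.5
sigma0 = sigma1 - k/sqrt(d1) = 133.8 - 0.470111*235.702 = 22.9938 MPa
sigma_y(d3) = 22.9938 + 0.470111 / sqrt(1.17e-04) = 66.46 MPa


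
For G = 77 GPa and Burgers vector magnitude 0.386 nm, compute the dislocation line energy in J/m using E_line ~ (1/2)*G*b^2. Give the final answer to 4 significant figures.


E = G*b^2/2
b = 0.386 nm = 3.86e-10 m
G = 77 GPa = 7.7e+10 Pa
E = 0.5 * 7.7e+10 * (3.86e-10)^2
E = 5.736e-09 J/m


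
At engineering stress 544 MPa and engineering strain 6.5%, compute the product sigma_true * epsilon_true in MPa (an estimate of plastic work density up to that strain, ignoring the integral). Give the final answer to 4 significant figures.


sigma_true = sigma_eng * (1 + epsilon_eng)
sigma_true = 544 * (1 + 0.065) = 579.36 MPa
epsilon_true = ln(1 + epsilon_eng)
epsilon_true = ln(1 + 0.065) = 0.0629748
sigma_true * epsilon_true = 579.36 * 0.0629748 = 36.49 MPa


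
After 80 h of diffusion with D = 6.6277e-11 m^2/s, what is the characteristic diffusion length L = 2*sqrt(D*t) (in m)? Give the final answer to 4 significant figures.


t = 80 hr = 288000 s
Diffusion length = 2*sqrt(D*t)
= 2*sqrt(6.6277e-11 * 288000)
= 8.738e-03 m


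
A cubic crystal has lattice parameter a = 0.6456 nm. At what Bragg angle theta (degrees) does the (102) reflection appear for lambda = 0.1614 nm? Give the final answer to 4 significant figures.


d = a / sqrt(h^2+k^2+l^2)
d = 0.6456 / sqrt(5) = 0.288721 nm
lambda = 2*d*sin(theta)  =>  sin(theta) = lambda / (2*d)
sin(theta) = 0.1614 / (2 * 0.288721) = 0.279508
theta = 16.23 deg


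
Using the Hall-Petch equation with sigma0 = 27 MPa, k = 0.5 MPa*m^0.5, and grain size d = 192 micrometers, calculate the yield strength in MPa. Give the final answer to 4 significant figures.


sigma_y = sigma0 + k / sqrt(d)
d = 192 um = 1.92e-04 m
sigma_y = 27 + 0.5 / sqrt(1.92e-04)
sigma_y = 63.08 MPa


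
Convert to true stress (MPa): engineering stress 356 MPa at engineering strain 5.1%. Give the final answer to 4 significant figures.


sigma_true = sigma_eng * (1 + epsilon_eng)
sigma_true = 356 * (1 + 0.051)
sigma_true = 374.2 MPa


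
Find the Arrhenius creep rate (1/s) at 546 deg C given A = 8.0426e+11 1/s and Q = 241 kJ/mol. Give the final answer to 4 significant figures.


rate = A * exp(-Q / (R*T))
T = 546 + 273.15 = 819.15 K
rate = 8.0426e+11 * exp(-241e3 / (8.314 * 819.15))
rate = 3.444e-04 1/s


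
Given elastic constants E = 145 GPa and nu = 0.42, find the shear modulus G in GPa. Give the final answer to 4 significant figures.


G = E / (2*(1+nu))
G = 145 / (2*(1+0.42))
G = 51.06 GPa


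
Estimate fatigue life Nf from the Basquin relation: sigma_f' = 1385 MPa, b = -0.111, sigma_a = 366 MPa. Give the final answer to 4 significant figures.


sigma_a = sigma_f' * (2*Nf)^b
2*Nf = (sigma_a / sigma_f')^(1/b)
2*Nf = (366 / 1385)^(1/-0.111)
2*Nf = 161037
Nf = 80520 cycles


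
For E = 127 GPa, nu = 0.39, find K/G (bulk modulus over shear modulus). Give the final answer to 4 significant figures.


G = E / (2*(1+nu))
G = 127 / (2*(1+0.39)) = 45.6835 GPa
K = E / (3*(1-2*nu))
K = 127 / (3*(1-2*0.39)) = 192.424 GPa
K/G = 192.424 / 45.6835 = 4.212


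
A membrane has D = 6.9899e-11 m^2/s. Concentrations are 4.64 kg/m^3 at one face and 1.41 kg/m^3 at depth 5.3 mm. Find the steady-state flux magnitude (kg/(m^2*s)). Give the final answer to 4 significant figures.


J = -D * (dC/dx) = D * (C1 - C2) / dx
J = 6.9899e-11 * (4.64 - 1.41) / 5.3e-03
J = 4.26e-08 kg/(m^2*s)


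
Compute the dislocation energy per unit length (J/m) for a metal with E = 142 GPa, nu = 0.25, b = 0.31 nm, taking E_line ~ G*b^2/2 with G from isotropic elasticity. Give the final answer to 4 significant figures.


Step 1: G = E / (2*(1+nu))
G = 142 / (2*(1+0.25)) = 56.8 GPa = 5.68e+10 Pa
Step 2: E_line = G*b^2/2
b = 0.31 nm = 3.1e-10 m
E_line = 0.5 * 5.68e+10 * (3.1e-10)^2 = 2.729e-09 J/m


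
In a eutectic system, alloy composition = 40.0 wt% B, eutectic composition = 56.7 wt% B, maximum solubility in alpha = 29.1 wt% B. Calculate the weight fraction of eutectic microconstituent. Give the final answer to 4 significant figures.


f_primary = (C_e - C0) / (C_e - C_alpha_max)
f_primary = (56.7 - 40.0) / (56.7 - 29.1)
f_primary = 0.605072
f_eutectic = 1 - 0.605072 = 0.3949


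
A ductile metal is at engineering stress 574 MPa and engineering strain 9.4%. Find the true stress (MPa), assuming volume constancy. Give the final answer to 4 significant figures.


sigma_true = sigma_eng * (1 + epsilon_eng)
sigma_true = 574 * (1 + 0.094)
sigma_true = 628 MPa


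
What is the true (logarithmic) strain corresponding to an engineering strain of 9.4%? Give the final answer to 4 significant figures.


epsilon_true = ln(1 + epsilon_eng)
epsilon_true = ln(1 + 0.094)
epsilon_true = 0.08984


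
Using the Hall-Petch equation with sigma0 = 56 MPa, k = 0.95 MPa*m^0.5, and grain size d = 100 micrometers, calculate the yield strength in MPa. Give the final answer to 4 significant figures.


sigma_y = sigma0 + k / sqrt(d)
d = 100 um = 1e-04 m
sigma_y = 56 + 0.95 / sqrt(1e-04)
sigma_y = 151 MPa


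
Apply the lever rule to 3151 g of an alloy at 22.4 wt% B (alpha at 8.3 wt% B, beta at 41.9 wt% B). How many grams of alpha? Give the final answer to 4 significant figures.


f_alpha = (C_beta - C0) / (C_beta - C_alpha)
f_alpha = (41.9 - 22.4) / (41.9 - 8.3) = 0.580357
m_alpha = f_alpha * m_total = 0.580357 * 3151 = 1829 g


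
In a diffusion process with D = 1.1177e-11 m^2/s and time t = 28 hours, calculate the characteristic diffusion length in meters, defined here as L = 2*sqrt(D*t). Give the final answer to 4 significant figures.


t = 28 hr = 100800 s
Diffusion length = 2*sqrt(D*t)
= 2*sqrt(1.1177e-11 * 100800)
= 2.123e-03 m


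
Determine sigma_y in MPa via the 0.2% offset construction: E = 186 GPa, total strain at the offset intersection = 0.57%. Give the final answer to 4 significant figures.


Offset strain = 0.002
Elastic strain at yield = total_strain - offset = 5.7e-03 - 0.002 = 3.7e-03
sigma_y = E * elastic_strain = 186000 * 3.7e-03
sigma_y = 688.2 MPa


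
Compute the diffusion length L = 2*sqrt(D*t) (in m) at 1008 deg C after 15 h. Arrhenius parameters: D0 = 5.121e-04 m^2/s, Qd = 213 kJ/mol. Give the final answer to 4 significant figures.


Step 1: D = D0 * exp(-Qd/(R*T))
T = 1281.15 K
D = 5.121e-04 * exp(-213e3 / (8.314 * 1281.15)) = 1.05846e-12 m^2/s
Step 2: L = 2*sqrt(D*t)
t = 15 h = 54000 s
L = 2*sqrt(1.05846e-12 * 54000) = 4.781e-04 m


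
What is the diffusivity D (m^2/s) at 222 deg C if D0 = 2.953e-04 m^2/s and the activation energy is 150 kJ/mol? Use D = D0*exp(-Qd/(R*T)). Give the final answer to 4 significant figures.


D = D0 * exp(-Qd / (R*T))
T = 495.15 K
D = 2.953e-04 * exp(-150e3 / (8.314 * 495.15))
D = 4.424e-20 m^2/s


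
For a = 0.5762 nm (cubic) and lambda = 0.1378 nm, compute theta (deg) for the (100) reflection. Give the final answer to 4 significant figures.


d = a / sqrt(h^2+k^2+l^2)
d = 0.5762 / sqrt(1) = 0.5762 nm
lambda = 2*d*sin(theta)  =>  sin(theta) = lambda / (2*d)
sin(theta) = 0.1378 / (2 * 0.5762) = 0.119577
theta = 6.868 deg


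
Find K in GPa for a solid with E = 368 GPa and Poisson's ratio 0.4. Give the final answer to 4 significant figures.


K = E / (3*(1-2*nu))
K = 368 / (3*(1-2*0.4))
K = 613.3 GPa


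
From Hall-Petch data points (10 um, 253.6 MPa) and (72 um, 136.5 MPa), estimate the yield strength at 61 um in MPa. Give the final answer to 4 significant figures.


sigma_y = sigma0 + k / sqrt(d)
1/sqrt(d1) = 1/sqrt(1e-05) = 316.228;  1/sqrt(d2) = 117.851
k = (sigma1 - sigma2) / (1/sqrt(d1) - 1/sqrt(d2)) = (253.6 - 136.5) / (316.228 - 117.851) = 0.590291 MPa*m^0.5
sigma0 = sigma1 - k/sqrt(d1) = 253.6 - 0.590291*316.228 = 66.9335 MPa
sigma_y(d3) = 66.9335 + 0.590291 / sqrt(6.1e-05) = 142.5 MPa


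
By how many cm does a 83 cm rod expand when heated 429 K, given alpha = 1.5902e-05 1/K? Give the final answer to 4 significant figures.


dL = L0 * alpha * dT
dL = 83 * 1.5902e-05 * 429
dL = 0.5662 cm


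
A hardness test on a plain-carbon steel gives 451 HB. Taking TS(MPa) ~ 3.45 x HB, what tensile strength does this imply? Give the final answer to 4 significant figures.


TS (MPa) = 3.45 * HB
TS = 3.45 * 451
TS = 1556 MPa


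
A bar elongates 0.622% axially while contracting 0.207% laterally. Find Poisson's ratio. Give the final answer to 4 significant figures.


nu = -epsilon_lat / epsilon_axial
Lateral strain is contraction (negative), so using magnitudes:
nu = 0.207 / 0.622
nu = 0.3328


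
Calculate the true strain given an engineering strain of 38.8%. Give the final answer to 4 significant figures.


epsilon_true = ln(1 + epsilon_eng)
epsilon_true = ln(1 + 0.388)
epsilon_true = 0.3279


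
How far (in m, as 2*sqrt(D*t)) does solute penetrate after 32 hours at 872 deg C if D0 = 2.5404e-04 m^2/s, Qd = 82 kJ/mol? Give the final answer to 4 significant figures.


Step 1: D = D0 * exp(-Qd/(R*T))
T = 1145.15 K
D = 2.5404e-04 * exp(-82e3 / (8.314 * 1145.15)) = 4.61781e-08 m^2/s
Step 2: L = 2*sqrt(D*t)
t = 32 h = 115200 s
L = 2*sqrt(4.61781e-08 * 115200) = 0.1459 m


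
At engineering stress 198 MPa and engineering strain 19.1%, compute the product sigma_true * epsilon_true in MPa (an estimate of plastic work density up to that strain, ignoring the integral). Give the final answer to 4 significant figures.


sigma_true = sigma_eng * (1 + epsilon_eng)
sigma_true = 198 * (1 + 0.191) = 235.818 MPa
epsilon_true = ln(1 + epsilon_eng)
epsilon_true = ln(1 + 0.191) = 0.174793
sigma_true * epsilon_true = 235.818 * 0.174793 = 41.22 MPa


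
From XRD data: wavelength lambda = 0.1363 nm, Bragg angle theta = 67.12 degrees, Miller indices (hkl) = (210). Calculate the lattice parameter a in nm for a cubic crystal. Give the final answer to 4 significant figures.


d = lambda / (2*sin(theta))
d = 0.1363 / (2*sin(67.12 deg))
d = 0.0739699 nm
a = d * sqrt(h^2+k^2+l^2) = 0.0739699 * sqrt(5)
a = 0.1654 nm


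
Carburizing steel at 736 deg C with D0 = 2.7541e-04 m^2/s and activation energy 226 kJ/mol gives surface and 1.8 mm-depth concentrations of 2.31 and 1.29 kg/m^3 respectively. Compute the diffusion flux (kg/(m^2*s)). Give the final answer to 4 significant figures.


Step 1: D = D0 * exp(-Qd/(R*T))
T = 736 + 273.15 = 1009.15 K
D = 2.7541e-04 * exp(-226e3 / (8.314 * 1009.15)) = 5.51525e-16 m^2/s
Step 2: J = D * (C1 - C2) / dx
J = 5.51525e-16 * (2.31 - 1.29) / 1.8e-03
J = 3.125e-13 kg/(m^2*s)


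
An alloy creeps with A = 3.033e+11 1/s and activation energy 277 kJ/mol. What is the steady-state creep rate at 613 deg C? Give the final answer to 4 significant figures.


rate = A * exp(-Q / (R*T))
T = 613 + 273.15 = 886.15 K
rate = 3.033e+11 * exp(-277e3 / (8.314 * 886.15))
rate = 1.423e-05 1/s


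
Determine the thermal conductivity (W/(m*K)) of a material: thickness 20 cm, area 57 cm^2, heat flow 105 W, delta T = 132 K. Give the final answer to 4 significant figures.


k = Q*L / (A*dT)
L = 0.2 m, A = 5.7e-03 m^2
k = 105 * 0.2 / (5.7e-03 * 132)
k = 27.91 W/(m*K)


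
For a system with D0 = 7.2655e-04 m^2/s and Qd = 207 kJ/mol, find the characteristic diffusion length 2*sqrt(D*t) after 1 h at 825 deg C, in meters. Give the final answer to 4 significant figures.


Step 1: D = D0 * exp(-Qd/(R*T))
T = 1098.15 K
D = 7.2655e-04 * exp(-207e3 / (8.314 * 1098.15)) = 1.03452e-13 m^2/s
Step 2: L = 2*sqrt(D*t)
t = 1 h = 3600 s
L = 2*sqrt(1.03452e-13 * 3600) = 3.86e-05 m


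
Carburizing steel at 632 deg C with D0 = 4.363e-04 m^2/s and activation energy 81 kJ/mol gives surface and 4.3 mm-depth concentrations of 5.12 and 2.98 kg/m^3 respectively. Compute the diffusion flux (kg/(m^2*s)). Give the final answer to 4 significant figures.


Step 1: D = D0 * exp(-Qd/(R*T))
T = 632 + 273.15 = 905.15 K
D = 4.363e-04 * exp(-81e3 / (8.314 * 905.15)) = 9.23095e-09 m^2/s
Step 2: J = D * (C1 - C2) / dx
J = 9.23095e-09 * (5.12 - 2.98) / 4.3e-03
J = 4.594e-06 kg/(m^2*s)


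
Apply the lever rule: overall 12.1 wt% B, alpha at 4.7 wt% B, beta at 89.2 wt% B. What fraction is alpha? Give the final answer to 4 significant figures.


f_alpha = (C_beta - C0) / (C_beta - C_alpha)
f_alpha = (89.2 - 12.1) / (89.2 - 4.7)
f_alpha = 0.9124


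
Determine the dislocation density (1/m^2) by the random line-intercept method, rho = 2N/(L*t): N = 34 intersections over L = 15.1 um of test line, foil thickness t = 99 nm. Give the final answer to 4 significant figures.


rho = 2N / (L * t)
L = 15.1 um = 1.51e-05 m, t = 99 nm = 9.9e-08 m
rho = 2 * 34 / (1.51e-05 * 9.9e-08)
rho = 4.549e+13 1/m^2


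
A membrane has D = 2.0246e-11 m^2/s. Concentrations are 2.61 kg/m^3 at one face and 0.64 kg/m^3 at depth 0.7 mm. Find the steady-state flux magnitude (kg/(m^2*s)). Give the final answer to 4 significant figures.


J = -D * (dC/dx) = D * (C1 - C2) / dx
J = 2.0246e-11 * (2.61 - 0.64) / 7e-04
J = 5.698e-08 kg/(m^2*s)


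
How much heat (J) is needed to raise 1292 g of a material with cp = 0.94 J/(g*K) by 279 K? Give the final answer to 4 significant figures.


Q = m * cp * dT
Q = 1292 * 0.94 * 279
Q = 338800 J


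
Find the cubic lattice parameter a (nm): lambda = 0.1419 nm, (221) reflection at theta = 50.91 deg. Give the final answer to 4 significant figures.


d = lambda / (2*sin(theta))
d = 0.1419 / (2*sin(50.91 deg))
d = 0.091412 nm
a = d * sqrt(h^2+k^2+l^2) = 0.091412 * sqrt(9)
a = 0.2742 nm


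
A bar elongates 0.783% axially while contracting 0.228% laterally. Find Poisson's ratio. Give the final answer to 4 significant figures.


nu = -epsilon_lat / epsilon_axial
Lateral strain is contraction (negative), so using magnitudes:
nu = 0.228 / 0.783
nu = 0.2912


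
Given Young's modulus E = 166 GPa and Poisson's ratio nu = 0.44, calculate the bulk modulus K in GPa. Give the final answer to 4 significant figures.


K = E / (3*(1-2*nu))
K = 166 / (3*(1-2*0.44))
K = 461.1 GPa


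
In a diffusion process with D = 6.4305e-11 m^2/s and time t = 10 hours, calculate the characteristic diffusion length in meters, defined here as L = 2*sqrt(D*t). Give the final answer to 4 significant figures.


t = 10 hr = 36000 s
Diffusion length = 2*sqrt(D*t)
= 2*sqrt(6.4305e-11 * 36000)
= 3.043e-03 m


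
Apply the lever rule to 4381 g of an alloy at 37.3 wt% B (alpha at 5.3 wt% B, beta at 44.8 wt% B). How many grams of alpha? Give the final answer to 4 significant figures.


f_alpha = (C_beta - C0) / (C_beta - C_alpha)
f_alpha = (44.8 - 37.3) / (44.8 - 5.3) = 0.189873
m_alpha = f_alpha * m_total = 0.189873 * 4381 = 831.8 g


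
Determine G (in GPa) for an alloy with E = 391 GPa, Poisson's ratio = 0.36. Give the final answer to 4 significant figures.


G = E / (2*(1+nu))
G = 391 / (2*(1+0.36))
G = 143.8 GPa


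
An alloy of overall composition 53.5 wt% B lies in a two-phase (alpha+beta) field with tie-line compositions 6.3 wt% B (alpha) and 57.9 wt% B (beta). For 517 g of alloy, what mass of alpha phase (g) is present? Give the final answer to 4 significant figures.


f_alpha = (C_beta - C0) / (C_beta - C_alpha)
f_alpha = (57.9 - 53.5) / (57.9 - 6.3) = 0.0852713
m_alpha = f_alpha * m_total = 0.0852713 * 517 = 44.09 g


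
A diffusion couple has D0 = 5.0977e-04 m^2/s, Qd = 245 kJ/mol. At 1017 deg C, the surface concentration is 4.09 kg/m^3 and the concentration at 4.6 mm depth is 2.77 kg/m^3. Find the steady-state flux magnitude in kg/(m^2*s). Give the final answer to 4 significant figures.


Step 1: D = D0 * exp(-Qd/(R*T))
T = 1017 + 273.15 = 1290.15 K
D = 5.0977e-04 * exp(-245e3 / (8.314 * 1290.15)) = 6.13249e-14 m^2/s
Step 2: J = D * (C1 - C2) / dx
J = 6.13249e-14 * (4.09 - 2.77) / 4.6e-03
J = 1.76e-11 kg/(m^2*s)


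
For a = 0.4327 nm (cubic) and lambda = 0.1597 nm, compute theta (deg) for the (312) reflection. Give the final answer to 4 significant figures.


d = a / sqrt(h^2+k^2+l^2)
d = 0.4327 / sqrt(14) = 0.115644 nm
lambda = 2*d*sin(theta)  =>  sin(theta) = lambda / (2*d)
sin(theta) = 0.1597 / (2 * 0.115644) = 0.690481
theta = 43.67 deg


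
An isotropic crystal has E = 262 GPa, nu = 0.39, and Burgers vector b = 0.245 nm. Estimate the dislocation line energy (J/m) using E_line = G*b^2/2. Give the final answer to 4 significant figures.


Step 1: G = E / (2*(1+nu))
G = 262 / (2*(1+0.39)) = 94.2446 GPa = 9.42446e+10 Pa
Step 2: E_line = G*b^2/2
b = 0.245 nm = 2.45e-10 m
E_line = 0.5 * 9.42446e+10 * (2.45e-10)^2 = 2.829e-09 J/m


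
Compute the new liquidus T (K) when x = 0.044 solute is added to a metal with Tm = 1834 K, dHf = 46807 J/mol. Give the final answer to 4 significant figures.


dT = R*Tm^2*x / dHf
dT = 8.314 * 1834^2 * 0.044 / 46807
dT = 26.2876 K
T_new = 1834 - 26.2876 = 1808 K


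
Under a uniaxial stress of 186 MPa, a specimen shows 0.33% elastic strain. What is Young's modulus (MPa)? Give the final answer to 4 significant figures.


E = sigma / epsilon
epsilon = 0.33% = 3.3e-03
E = 186 / 3.3e-03
E = 56360 MPa


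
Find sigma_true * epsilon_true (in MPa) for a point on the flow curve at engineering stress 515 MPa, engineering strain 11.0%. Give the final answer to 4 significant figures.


sigma_true = sigma_eng * (1 + epsilon_eng)
sigma_true = 515 * (1 + 0.11) = 571.65 MPa
epsilon_true = ln(1 + epsilon_eng)
epsilon_true = ln(1 + 0.11) = 0.10436
sigma_true * epsilon_true = 571.65 * 0.10436 = 59.66 MPa


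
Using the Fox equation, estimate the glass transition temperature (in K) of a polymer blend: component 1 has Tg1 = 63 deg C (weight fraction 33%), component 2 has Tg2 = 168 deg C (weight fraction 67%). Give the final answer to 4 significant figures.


1/Tg = w1/Tg1 + w2/Tg2 (in Kelvin)
Tg1 = 336.15 K, Tg2 = 441.15 K
1/Tg = 0.33/336.15 + 0.67/441.15
Tg = 399.9 K


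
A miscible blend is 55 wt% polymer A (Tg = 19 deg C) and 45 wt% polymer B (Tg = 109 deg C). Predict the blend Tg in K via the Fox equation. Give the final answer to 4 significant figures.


1/Tg = w1/Tg1 + w2/Tg2 (in Kelvin)
Tg1 = 292.15 K, Tg2 = 382.15 K
1/Tg = 0.55/292.15 + 0.45/382.15
Tg = 326.8 K


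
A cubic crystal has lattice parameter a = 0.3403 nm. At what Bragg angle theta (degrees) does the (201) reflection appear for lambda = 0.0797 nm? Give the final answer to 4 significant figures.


d = a / sqrt(h^2+k^2+l^2)
d = 0.3403 / sqrt(5) = 0.152187 nm
lambda = 2*d*sin(theta)  =>  sin(theta) = lambda / (2*d)
sin(theta) = 0.0797 / (2 * 0.152187) = 0.261849
theta = 15.18 deg


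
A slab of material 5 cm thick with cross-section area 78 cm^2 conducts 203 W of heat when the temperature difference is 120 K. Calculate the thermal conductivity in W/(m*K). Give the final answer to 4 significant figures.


k = Q*L / (A*dT)
L = 0.05 m, A = 7.8e-03 m^2
k = 203 * 0.05 / (7.8e-03 * 120)
k = 10.84 W/(m*K)


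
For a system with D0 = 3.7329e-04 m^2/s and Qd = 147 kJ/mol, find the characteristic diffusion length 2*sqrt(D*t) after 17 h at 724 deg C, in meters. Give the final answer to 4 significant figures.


Step 1: D = D0 * exp(-Qd/(R*T))
T = 997.15 K
D = 3.7329e-04 * exp(-147e3 / (8.314 * 997.15)) = 7.43584e-12 m^2/s
Step 2: L = 2*sqrt(D*t)
t = 17 h = 61200 s
L = 2*sqrt(7.43584e-12 * 61200) = 1.349e-03 m


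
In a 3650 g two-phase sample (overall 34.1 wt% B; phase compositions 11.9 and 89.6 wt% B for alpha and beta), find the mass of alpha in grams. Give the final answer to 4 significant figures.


f_alpha = (C_beta - C0) / (C_beta - C_alpha)
f_alpha = (89.6 - 34.1) / (89.6 - 11.9) = 0.714286
m_alpha = f_alpha * m_total = 0.714286 * 3650 = 2607 g


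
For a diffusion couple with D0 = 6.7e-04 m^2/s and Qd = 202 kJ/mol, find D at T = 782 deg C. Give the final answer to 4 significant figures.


D = D0 * exp(-Qd / (R*T))
T = 1055.15 K
D = 6.7e-04 * exp(-202e3 / (8.314 * 1055.15))
D = 6.696e-14 m^2/s


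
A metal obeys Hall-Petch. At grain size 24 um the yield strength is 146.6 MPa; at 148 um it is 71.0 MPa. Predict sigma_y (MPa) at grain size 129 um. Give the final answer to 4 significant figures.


sigma_y = sigma0 + k / sqrt(d)
1/sqrt(d1) = 1/sqrt(2.4e-05) = 204.124;  1/sqrt(d2) = 82.1995
k = (sigma1 - sigma2) / (1/sqrt(d1) - 1/sqrt(d2)) = (146.6 - 71.0) / (204.124 - 82.1995) = 0.620055 MPa*m^0.5
sigma0 = sigma1 - k/sqrt(d1) = 146.6 - 0.620055*204.124 = 20.0318 MPa
sigma_y(d3) = 20.0318 + 0.620055 / sqrt(1.29e-04) = 74.62 MPa


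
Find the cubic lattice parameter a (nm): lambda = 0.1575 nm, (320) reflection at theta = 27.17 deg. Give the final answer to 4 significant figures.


d = lambda / (2*sin(theta))
d = 0.1575 / (2*sin(27.17 deg))
d = 0.172458 nm
a = d * sqrt(h^2+k^2+l^2) = 0.172458 * sqrt(13)
a = 0.6218 nm


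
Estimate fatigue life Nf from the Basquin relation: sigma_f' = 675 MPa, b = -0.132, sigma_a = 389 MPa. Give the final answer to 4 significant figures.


sigma_a = sigma_f' * (2*Nf)^b
2*Nf = (sigma_a / sigma_f')^(1/b)
2*Nf = (389 / 675)^(1/-0.132)
2*Nf = 65.0563
Nf = 32.53 cycles


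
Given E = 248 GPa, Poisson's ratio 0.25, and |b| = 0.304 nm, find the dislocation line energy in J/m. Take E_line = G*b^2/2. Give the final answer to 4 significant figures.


Step 1: G = E / (2*(1+nu))
G = 248 / (2*(1+0.25)) = 99.2 GPa = 9.92e+10 Pa
Step 2: E_line = G*b^2/2
b = 0.304 nm = 3.04e-10 m
E_line = 0.5 * 9.92e+10 * (3.04e-10)^2 = 4.584e-09 J/m


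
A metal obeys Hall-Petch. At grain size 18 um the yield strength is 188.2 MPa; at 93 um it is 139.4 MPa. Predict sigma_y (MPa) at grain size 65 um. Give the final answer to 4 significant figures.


sigma_y = sigma0 + k / sqrt(d)
1/sqrt(d1) = 1/sqrt(1.8e-05) = 235.702;  1/sqrt(d2) = 103.695
k = (sigma1 - sigma2) / (1/sqrt(d1) - 1/sqrt(d2)) = (188.2 - 139.4) / (235.702 - 103.695) = 0.369677 MPa*m^0.5
sigma0 = sigma1 - k/sqrt(d1) = 188.2 - 0.369677*235.702 = 101.066 MPa
sigma_y(d3) = 101.066 + 0.369677 / sqrt(6.5e-05) = 146.9 MPa


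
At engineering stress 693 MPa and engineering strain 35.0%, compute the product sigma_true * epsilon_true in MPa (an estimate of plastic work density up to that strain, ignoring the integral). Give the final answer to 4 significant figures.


sigma_true = sigma_eng * (1 + epsilon_eng)
sigma_true = 693 * (1 + 0.35) = 935.55 MPa
epsilon_true = ln(1 + epsilon_eng)
epsilon_true = ln(1 + 0.35) = 0.300105
sigma_true * epsilon_true = 935.55 * 0.300105 = 280.8 MPa


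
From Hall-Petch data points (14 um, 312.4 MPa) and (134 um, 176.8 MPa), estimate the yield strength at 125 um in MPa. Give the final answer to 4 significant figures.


sigma_y = sigma0 + k / sqrt(d)
1/sqrt(d1) = 1/sqrt(1.4e-05) = 267.261;  1/sqrt(d2) = 86.3868
k = (sigma1 - sigma2) / (1/sqrt(d1) - 1/sqrt(d2)) = (312.4 - 176.8) / (267.261 - 86.3868) = 0.749692 MPa*m^0.5
sigma0 = sigma1 - k/sqrt(d1) = 312.4 - 0.749692*267.261 = 112.037 MPa
sigma_y(d3) = 112.037 + 0.749692 / sqrt(1.25e-04) = 179.1 MPa


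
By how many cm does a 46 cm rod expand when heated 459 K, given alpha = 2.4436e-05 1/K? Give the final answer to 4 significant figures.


dL = L0 * alpha * dT
dL = 46 * 2.4436e-05 * 459
dL = 0.5159 cm


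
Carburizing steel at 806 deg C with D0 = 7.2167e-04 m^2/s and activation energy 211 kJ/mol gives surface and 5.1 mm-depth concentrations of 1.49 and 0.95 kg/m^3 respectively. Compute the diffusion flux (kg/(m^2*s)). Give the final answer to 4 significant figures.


Step 1: D = D0 * exp(-Qd/(R*T))
T = 806 + 273.15 = 1079.15 K
D = 7.2167e-04 * exp(-211e3 / (8.314 * 1079.15)) = 4.41398e-14 m^2/s
Step 2: J = D * (C1 - C2) / dx
J = 4.41398e-14 * (1.49 - 0.95) / 5.1e-03
J = 4.674e-12 kg/(m^2*s)


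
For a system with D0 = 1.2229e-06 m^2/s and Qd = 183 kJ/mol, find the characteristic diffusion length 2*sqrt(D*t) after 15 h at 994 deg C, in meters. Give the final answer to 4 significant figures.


Step 1: D = D0 * exp(-Qd/(R*T))
T = 1267.15 K
D = 1.2229e-06 * exp(-183e3 / (8.314 * 1267.15)) = 3.49515e-14 m^2/s
Step 2: L = 2*sqrt(D*t)
t = 15 h = 54000 s
L = 2*sqrt(3.49515e-14 * 54000) = 8.689e-05 m


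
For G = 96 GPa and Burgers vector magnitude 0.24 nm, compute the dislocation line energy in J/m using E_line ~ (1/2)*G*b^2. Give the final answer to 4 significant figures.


E = G*b^2/2
b = 0.24 nm = 2.4e-10 m
G = 96 GPa = 9.6e+10 Pa
E = 0.5 * 9.6e+10 * (2.4e-10)^2
E = 2.765e-09 J/m


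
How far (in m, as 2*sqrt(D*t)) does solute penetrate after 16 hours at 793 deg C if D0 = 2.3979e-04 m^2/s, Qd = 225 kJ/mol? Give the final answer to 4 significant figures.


Step 1: D = D0 * exp(-Qd/(R*T))
T = 1066.15 K
D = 2.3979e-04 * exp(-225e3 / (8.314 * 1066.15)) = 2.26908e-15 m^2/s
Step 2: L = 2*sqrt(D*t)
t = 16 h = 57600 s
L = 2*sqrt(2.26908e-15 * 57600) = 2.286e-05 m


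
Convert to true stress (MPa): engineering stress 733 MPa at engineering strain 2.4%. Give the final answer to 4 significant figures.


sigma_true = sigma_eng * (1 + epsilon_eng)
sigma_true = 733 * (1 + 0.024)
sigma_true = 750.6 MPa


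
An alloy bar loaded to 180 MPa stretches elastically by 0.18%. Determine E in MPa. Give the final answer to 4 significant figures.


E = sigma / epsilon
epsilon = 0.18% = 1.8e-03
E = 180 / 1.8e-03
E = 100000 MPa


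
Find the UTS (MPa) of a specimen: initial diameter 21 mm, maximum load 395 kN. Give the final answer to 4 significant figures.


A0 = pi*(d/2)^2 = pi*(21/2)^2 = 346.361 mm^2
UTS = F_max / A0 = 395*1000 / 346.361
UTS = 1140 MPa


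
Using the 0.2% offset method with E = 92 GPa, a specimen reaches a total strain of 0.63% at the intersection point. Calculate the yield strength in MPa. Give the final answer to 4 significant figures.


Offset strain = 0.002
Elastic strain at yield = total_strain - offset = 6.3e-03 - 0.002 = 4.3e-03
sigma_y = E * elastic_strain = 92000 * 4.3e-03
sigma_y = 395.6 MPa


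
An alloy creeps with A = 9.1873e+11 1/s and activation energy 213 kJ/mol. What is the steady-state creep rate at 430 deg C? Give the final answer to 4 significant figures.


rate = A * exp(-Q / (R*T))
T = 430 + 273.15 = 703.15 K
rate = 9.1873e+11 * exp(-213e3 / (8.314 * 703.15))
rate = 1.379e-04 1/s


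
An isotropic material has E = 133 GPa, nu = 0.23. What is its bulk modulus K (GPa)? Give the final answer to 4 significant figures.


K = E / (3*(1-2*nu))
K = 133 / (3*(1-2*0.23))
K = 82.1 GPa


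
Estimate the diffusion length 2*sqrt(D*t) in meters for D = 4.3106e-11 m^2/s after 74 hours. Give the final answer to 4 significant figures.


t = 74 hr = 266400 s
Diffusion length = 2*sqrt(D*t)
= 2*sqrt(4.3106e-11 * 266400)
= 6.777e-03 m


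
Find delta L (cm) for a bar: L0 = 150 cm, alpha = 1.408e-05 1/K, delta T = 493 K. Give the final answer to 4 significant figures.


dL = L0 * alpha * dT
dL = 150 * 1.408e-05 * 493
dL = 1.041 cm


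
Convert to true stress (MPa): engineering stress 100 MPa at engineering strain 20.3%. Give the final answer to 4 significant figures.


sigma_true = sigma_eng * (1 + epsilon_eng)
sigma_true = 100 * (1 + 0.203)
sigma_true = 120.3 MPa


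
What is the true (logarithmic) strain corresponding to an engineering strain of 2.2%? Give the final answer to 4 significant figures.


epsilon_true = ln(1 + epsilon_eng)
epsilon_true = ln(1 + 0.022)
epsilon_true = 0.02176
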